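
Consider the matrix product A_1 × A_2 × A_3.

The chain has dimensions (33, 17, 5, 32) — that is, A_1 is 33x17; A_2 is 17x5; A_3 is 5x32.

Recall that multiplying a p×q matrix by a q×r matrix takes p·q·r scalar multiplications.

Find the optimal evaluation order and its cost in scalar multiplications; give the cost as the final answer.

8085

(A_1 × (A_2 × A_3)): cost 20672.
((A_1 × A_2) × A_3): cost 8085.
Optimal: ((A_1 × A_2) × A_3) with cost 8085.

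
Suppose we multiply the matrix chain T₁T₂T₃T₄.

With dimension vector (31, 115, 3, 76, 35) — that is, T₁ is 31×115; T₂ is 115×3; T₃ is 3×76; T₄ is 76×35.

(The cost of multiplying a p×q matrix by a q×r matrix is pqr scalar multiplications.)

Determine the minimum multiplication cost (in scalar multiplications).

Adjacent pairs: T₁T₂ = 31·115·3 = 10695; T₂T₃ = 115·3·76 = 26220; T₃T₄ = 3·76·35 = 7980.
Length 3: T₁..T₃: k=1: 0+26220+31·115·76=297160; k=2: 10695+0+31·3·76=17763 → min 17763 | T₂..T₄: k=2: 0+7980+115·3·35=20055; k=3: 26220+0+115·76·35=332120 → min 20055.
Length 4: T₁..T₄: k=1: 0+20055+31·115·35=144830; k=2: 10695+7980+31·3·35=21930; k=3: 17763+0+31·76·35=100223 → min 21930.
Optimal order: ((T₁T₂)(T₃T₄)) with cost 21930.

21930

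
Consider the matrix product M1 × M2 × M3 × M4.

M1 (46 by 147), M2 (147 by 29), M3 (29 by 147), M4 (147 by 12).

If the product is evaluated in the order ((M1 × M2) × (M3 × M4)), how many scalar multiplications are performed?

263262

(M1 × M2): 46×147 by 147×29 → 46×29, cost 46·147·29 = 196098
(M3 × M4): 29×147 by 147×12 → 29×12, cost 29·147·12 = 51156
((M1 × M2) × (M3 × M4)): 46×29 by 29×12 → 46×12, cost 46·29·12 = 16008; cumulative 263262
Total: 263262 scalar multiplications.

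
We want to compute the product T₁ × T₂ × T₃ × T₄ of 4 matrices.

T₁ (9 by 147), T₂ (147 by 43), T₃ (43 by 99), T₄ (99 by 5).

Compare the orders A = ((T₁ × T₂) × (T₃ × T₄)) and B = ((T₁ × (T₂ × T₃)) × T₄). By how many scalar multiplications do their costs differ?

Order A = ((T₁ × T₂) × (T₃ × T₄)): (T₁ × T₂): 9×147 by 147×43 → 9×43, cost 9·147·43 = 56889; (T₃ × T₄): 43×99 by 99×5 → 43×5, cost 43·99·5 = 21285; ((T₁ × T₂) × (T₃ × T₄)): 9×43 by 43×5 → 9×5, cost 9·43·5 = 1935; cumulative 80109. Total 80109.
Order B = ((T₁ × (T₂ × T₃)) × T₄): (T₂ × T₃): 147×43 by 43×99 → 147×99, cost 147·43·99 = 625779; (T₁ × (T₂ × T₃)): 9×147 by 147×99 → 9×99, cost 9·147·99 = 130977; cumulative 756756; ((T₁ × (T₂ × T₃)) × T₄): 9×99 by 99×5 → 9×5, cost 9·99·5 = 4455; cumulative 761211. Total 761211.
Difference: |80109 − 761211| = 681102.

681102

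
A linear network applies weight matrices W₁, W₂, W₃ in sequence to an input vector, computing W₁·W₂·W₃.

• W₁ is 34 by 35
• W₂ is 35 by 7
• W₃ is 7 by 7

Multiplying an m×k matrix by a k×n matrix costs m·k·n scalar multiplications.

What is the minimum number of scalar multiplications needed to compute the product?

Order (W₁·(W₂·W₃)): (W₂·W₃): 35×7 by 7×7 → 35×7, cost 35·7·7 = 1715; (W₁·(W₂·W₃)): 34×35 by 35×7 → 34×7, cost 34·35·7 = 8330; cumulative 10045. Total 10045.
Order ((W₁·W₂)·W₃): (W₁·W₂): 34×35 by 35×7 → 34×7, cost 34·35·7 = 8330; ((W₁·W₂)·W₃): 34×7 by 7×7 → 34×7, cost 34·7·7 = 1666; cumulative 9996. Total 9996.
Minimum: 9996.

9996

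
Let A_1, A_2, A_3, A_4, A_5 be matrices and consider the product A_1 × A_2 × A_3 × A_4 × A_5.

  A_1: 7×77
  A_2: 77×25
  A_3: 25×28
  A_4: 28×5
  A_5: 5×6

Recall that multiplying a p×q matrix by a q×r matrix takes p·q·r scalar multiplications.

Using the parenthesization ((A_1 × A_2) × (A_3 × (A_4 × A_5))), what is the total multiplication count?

19565

(A_1 × A_2): 7×77 by 77×25 → 7×25, cost 7·77·25 = 13475
(A_4 × A_5): 28×5 by 5×6 → 28×6, cost 28·5·6 = 840
(A_3 × (A_4 × A_5)): 25×28 by 28×6 → 25×6, cost 25·28·6 = 4200; cumulative 5040
((A_1 × A_2) × (A_3 × (A_4 × A_5))): 7×25 by 25×6 → 7×6, cost 7·25·6 = 1050; cumulative 19565
Total: 19565 scalar multiplications.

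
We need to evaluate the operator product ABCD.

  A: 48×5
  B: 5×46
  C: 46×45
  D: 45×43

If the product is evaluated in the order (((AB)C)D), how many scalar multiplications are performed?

203280

(AB): 48×5 by 5×46 → 48×46, cost 48·5·46 = 11040
((AB)C): 48×46 by 46×45 → 48×45, cost 48·46·45 = 99360; cumulative 110400
(((AB)C)D): 48×45 by 45×43 → 48×43, cost 48·45·43 = 92880; cumulative 203280
Total: 203280 scalar multiplications.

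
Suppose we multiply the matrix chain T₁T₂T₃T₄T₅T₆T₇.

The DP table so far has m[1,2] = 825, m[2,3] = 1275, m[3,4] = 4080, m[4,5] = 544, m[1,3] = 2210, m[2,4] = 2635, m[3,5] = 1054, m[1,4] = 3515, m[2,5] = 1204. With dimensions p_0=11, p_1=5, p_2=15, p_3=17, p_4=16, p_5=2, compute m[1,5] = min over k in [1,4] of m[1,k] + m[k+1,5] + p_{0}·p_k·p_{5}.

m[1,5] = min over k∈[1,4] of m[1,k]+m[k+1,5]+p_{0}·p_k·p_{5}.
k=1: 0 + 1204 + 11·5·2 = 1314; k=2: 825 + 1054 + 11·15·2 = 2209; k=3: 2210 + 544 + 11·17·2 = 3128; k=4: 3515 + 0 + 11·16·2 = 3867.
Minimum: 1314 at k=1.

1314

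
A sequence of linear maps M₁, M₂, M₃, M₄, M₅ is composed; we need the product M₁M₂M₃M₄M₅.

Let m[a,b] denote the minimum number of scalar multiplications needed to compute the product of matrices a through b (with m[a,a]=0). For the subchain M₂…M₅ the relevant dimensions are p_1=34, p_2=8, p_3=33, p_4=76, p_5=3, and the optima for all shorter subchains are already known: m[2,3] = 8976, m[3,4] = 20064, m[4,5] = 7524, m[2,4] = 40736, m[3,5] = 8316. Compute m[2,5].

9132

m[2,5] = min over k∈[2,4] of m[2,k]+m[k+1,5]+p_{1}·p_k·p_{5}.
k=2: 0 + 8316 + 34·8·3 = 9132; k=3: 8976 + 7524 + 34·33·3 = 19866; k=4: 40736 + 0 + 34·76·3 = 48488.
Minimum: 9132 at k=2.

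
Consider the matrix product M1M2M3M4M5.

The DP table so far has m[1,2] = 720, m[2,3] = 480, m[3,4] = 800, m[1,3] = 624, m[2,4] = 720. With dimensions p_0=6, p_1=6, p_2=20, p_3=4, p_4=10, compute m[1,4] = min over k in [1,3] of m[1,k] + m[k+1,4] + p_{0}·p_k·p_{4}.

m[1,4] = min over k∈[1,3] of m[1,k]+m[k+1,4]+p_{0}·p_k·p_{4}.
k=1: 0 + 720 + 6·6·10 = 1080; k=2: 720 + 800 + 6·20·10 = 2720; k=3: 624 + 0 + 6·4·10 = 864.
Minimum: 864 at k=3.

864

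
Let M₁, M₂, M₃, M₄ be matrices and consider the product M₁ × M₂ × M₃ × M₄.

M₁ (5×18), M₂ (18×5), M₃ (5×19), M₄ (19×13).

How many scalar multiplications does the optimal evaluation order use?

Adjacent pairs: M₁M₂ = 5·18·5 = 450; M₂M₃ = 18·5·19 = 1710; M₃M₄ = 5·19·13 = 1235.
Length 3: M₁..M₃: k=1: 0+1710+5·18·19=3420; k=2: 450+0+5·5·19=925 → min 925 | M₂..M₄: k=2: 0+1235+18·5·13=2405; k=3: 1710+0+18·19·13=6156 → min 2405.
Length 4: M₁..M₄: k=1: 0+2405+5·18·13=3575; k=2: 450+1235+5·5·13=2010; k=3: 925+0+5·19·13=2160 → min 2010.
Optimal order: ((M₁ × M₂) × (M₃ × M₄)) with cost 2010.

2010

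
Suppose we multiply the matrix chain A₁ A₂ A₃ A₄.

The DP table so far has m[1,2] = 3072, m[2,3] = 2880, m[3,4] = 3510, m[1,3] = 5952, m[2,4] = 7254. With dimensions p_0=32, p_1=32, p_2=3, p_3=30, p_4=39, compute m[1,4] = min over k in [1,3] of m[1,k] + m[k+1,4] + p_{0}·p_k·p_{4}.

10326

m[1,4] = min over k∈[1,3] of m[1,k]+m[k+1,4]+p_{0}·p_k·p_{4}.
k=1: 0 + 7254 + 32·32·39 = 47190; k=2: 3072 + 3510 + 32·3·39 = 10326; k=3: 5952 + 0 + 32·30·39 = 43392.
Minimum: 10326 at k=2.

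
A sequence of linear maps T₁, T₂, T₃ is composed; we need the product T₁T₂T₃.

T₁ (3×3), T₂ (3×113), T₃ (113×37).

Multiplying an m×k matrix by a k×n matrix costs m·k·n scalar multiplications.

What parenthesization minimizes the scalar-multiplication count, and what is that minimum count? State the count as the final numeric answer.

(T₁(T₂T₃)): cost 12876.
((T₁T₂)T₃): cost 13560.
Optimal: (T₁(T₂T₃)) with cost 12876.

12876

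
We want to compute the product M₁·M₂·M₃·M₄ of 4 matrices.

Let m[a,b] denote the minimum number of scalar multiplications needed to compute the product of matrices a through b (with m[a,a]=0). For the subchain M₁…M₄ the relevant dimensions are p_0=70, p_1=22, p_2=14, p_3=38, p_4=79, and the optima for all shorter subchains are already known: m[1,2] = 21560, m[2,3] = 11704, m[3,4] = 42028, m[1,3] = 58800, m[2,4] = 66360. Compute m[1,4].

m[1,4] = min over k∈[1,3] of m[1,k]+m[k+1,4]+p_{0}·p_k·p_{4}.
k=1: 0 + 66360 + 70·22·79 = 188020; k=2: 21560 + 42028 + 70·14·79 = 141008; k=3: 58800 + 0 + 70·38·79 = 268940.
Minimum: 141008 at k=2.

141008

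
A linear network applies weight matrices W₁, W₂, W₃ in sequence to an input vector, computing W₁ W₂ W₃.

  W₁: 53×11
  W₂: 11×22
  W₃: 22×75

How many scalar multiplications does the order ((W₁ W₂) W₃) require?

100276

(W₁ W₂): 53×11 by 11×22 → 53×22, cost 53·11·22 = 12826
((W₁ W₂) W₃): 53×22 by 22×75 → 53×75, cost 53·22·75 = 87450; cumulative 100276
Total: 100276 scalar multiplications.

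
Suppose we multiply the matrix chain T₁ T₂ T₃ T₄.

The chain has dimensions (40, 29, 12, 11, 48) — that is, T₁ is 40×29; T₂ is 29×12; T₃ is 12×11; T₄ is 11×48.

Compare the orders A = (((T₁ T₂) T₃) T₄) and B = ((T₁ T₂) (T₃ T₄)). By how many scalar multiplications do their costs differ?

Order A = (((T₁ T₂) T₃) T₄): (T₁ T₂): 40×29 by 29×12 → 40×12, cost 40·29·12 = 13920; ((T₁ T₂) T₃): 40×12 by 12×11 → 40×11, cost 40·12·11 = 5280; cumulative 19200; (((T₁ T₂) T₃) T₄): 40×11 by 11×48 → 40×48, cost 40·11·48 = 21120; cumulative 40320. Total 40320.
Order B = ((T₁ T₂) (T₃ T₄)): (T₁ T₂): 40×29 by 29×12 → 40×12, cost 40·29·12 = 13920; (T₃ T₄): 12×11 by 11×48 → 12×48, cost 12·11·48 = 6336; ((T₁ T₂) (T₃ T₄)): 40×12 by 12×48 → 40×48, cost 40·12·48 = 23040; cumulative 43296. Total 43296.
Difference: |40320 − 43296| = 2976.

2976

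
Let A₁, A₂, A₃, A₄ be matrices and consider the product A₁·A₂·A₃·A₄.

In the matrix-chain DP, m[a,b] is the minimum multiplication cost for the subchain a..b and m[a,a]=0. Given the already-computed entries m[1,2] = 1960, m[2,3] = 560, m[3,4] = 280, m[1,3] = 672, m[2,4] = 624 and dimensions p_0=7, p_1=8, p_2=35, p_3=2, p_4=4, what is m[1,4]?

728

m[1,4] = min over k∈[1,3] of m[1,k]+m[k+1,4]+p_{0}·p_k·p_{4}.
k=1: 0 + 624 + 7·8·4 = 848; k=2: 1960 + 280 + 7·35·4 = 3220; k=3: 672 + 0 + 7·2·4 = 728.
Minimum: 728 at k=3.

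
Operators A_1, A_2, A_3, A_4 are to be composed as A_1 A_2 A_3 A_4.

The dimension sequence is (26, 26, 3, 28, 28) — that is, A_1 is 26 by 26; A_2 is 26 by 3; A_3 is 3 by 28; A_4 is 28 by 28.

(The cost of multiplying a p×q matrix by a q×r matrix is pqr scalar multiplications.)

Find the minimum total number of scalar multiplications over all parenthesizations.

Adjacent pairs: A_1A_2 = 26·26·3 = 2028; A_2A_3 = 26·3·28 = 2184; A_3A_4 = 3·28·28 = 2352.
Length 3: A_1..A_3: k=1: 0+2184+26·26·28=21112; k=2: 2028+0+26·3·28=4212 → min 4212 | A_2..A_4: k=2: 0+2352+26·3·28=4536; k=3: 2184+0+26·28·28=22568 → min 4536.
Length 4: A_1..A_4: k=1: 0+4536+26·26·28=23464; k=2: 2028+2352+26·3·28=6564; k=3: 4212+0+26·28·28=24596 → min 6564.
Optimal order: ((A_1 A_2) (A_3 A_4)) with cost 6564.

6564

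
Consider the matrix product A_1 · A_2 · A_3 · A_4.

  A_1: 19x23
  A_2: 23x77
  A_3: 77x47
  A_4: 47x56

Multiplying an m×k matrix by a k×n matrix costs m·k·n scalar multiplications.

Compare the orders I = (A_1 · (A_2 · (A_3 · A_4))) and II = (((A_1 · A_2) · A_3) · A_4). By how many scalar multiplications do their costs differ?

Order I = (A_1 · (A_2 · (A_3 · A_4))): (A_3 · A_4): 77×47 by 47×56 → 77×56, cost 77·47·56 = 202664; (A_2 · (A_3 · A_4)): 23×77 by 77×56 → 23×56, cost 23·77·56 = 99176; cumulative 301840; (A_1 · (A_2 · (A_3 · A_4))): 19×23 by 23×56 → 19×56, cost 19·23·56 = 24472; cumulative 326312. Total 326312.
Order II = (((A_1 · A_2) · A_3) · A_4): (A_1 · A_2): 19×23 by 23×77 → 19×77, cost 19·23·77 = 33649; ((A_1 · A_2) · A_3): 19×77 by 77×47 → 19×47, cost 19·77·47 = 68761; cumulative 102410; (((A_1 · A_2) · A_3) · A_4): 19×47 by 47×56 → 19×56, cost 19·47·56 = 50008; cumulative 152418. Total 152418.
Difference: |326312 − 152418| = 173894.

173894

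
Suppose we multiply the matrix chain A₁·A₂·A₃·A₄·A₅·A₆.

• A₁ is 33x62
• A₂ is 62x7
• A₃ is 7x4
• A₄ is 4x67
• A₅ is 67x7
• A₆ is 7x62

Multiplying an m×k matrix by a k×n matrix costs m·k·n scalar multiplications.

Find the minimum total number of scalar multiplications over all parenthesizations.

21716

Adjacent pairs: A₁A₂ = 33·62·7 = 14322; A₂A₃ = 62·7·4 = 1736; A₃A₄ = 7·4·67 = 1876; A₄A₅ = 4·67·7 = 1876; A₅A₆ = 67·7·62 = 29078.
Length 3: A₁..A₃: k=1: 0+1736+33·62·4=9920; k=2: 14322+0+33·7·4=15246 → min 9920 | A₂..A₄: k=2: 0+1876+62·7·67=30954; k=3: 1736+0+62·4·67=18352 → min 18352 | A₃..A₅: k=3: 0+1876+7·4·7=2072; k=4: 1876+0+7·67·7=5159 → min 2072 | A₄..A₆: k=4: 0+29078+4·67·62=45694; k=5: 1876+0+4·7·62=3612 → min 3612.
Length 4: A₁..A₄: k=1: 0+18352+33·62·67=155434; k=2: 14322+1876+33·7·67=31675; k=3: 9920+0+33·4·67=18764 → min 18764 | A₂..A₅: k=2: 0+2072+62·7·7=5110; k=3: 1736+1876+62·4·7=5348; k=4: 18352+0+62·67·7=47430 → min 5110 | A₃..A₆: k=3: 0+3612+7·4·62=5348; k=4: 1876+29078+7·67·62=60032; k=5: 2072+0+7·7·62=5110 → min 5110.
Length 5: A₁..A₅: k=1: 0+5110+33·62·7=19432; k=2: 14322+2072+33·7·7=18011; k=3: 9920+1876+33·4·7=12720; k=4: 18764+0+33·67·7=34241 → min 12720 | A₂..A₆: k=2: 0+5110+62·7·62=32018; k=3: 1736+3612+62·4·62=20724; k=4: 18352+29078+62·67·62=304978; k=5: 5110+0+62·7·62=32018 → min 20724.
Length 6: A₁..A₆: k=1: 0+20724+33·62·62=147576; k=2: 14322+5110+33·7·62=33754; k=3: 9920+3612+33·4·62=21716; k=4: 18764+29078+33·67·62=184924; k=5: 12720+0+33·7·62=27042 → min 21716.
Optimal order: ((A₁·(A₂·A₃))·((A₄·A₅)·A₆)) with cost 21716.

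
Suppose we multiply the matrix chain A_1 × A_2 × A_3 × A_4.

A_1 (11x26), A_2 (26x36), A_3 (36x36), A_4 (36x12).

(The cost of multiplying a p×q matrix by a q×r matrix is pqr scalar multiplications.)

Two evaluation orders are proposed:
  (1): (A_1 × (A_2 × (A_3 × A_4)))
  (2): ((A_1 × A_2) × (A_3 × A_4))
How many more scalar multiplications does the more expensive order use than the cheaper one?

384

Order (1) = (A_1 × (A_2 × (A_3 × A_4))): (A_3 × A_4): 36×36 by 36×12 → 36×12, cost 36·36·12 = 15552; (A_2 × (A_3 × A_4)): 26×36 by 36×12 → 26×12, cost 26·36·12 = 11232; cumulative 26784; (A_1 × (A_2 × (A_3 × A_4))): 11×26 by 26×12 → 11×12, cost 11·26·12 = 3432; cumulative 30216. Total 30216.
Order (2) = ((A_1 × A_2) × (A_3 × A_4)): (A_1 × A_2): 11×26 by 26×36 → 11×36, cost 11·26·36 = 10296; (A_3 × A_4): 36×36 by 36×12 → 36×12, cost 36·36·12 = 15552; ((A_1 × A_2) × (A_3 × A_4)): 11×36 by 36×12 → 11×12, cost 11·36·12 = 4752; cumulative 30600. Total 30600.
Difference: |30216 − 30600| = 384.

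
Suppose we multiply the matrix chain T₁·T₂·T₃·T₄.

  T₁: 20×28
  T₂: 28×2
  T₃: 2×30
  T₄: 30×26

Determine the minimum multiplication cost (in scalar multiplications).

Adjacent pairs: T₁T₂ = 20·28·2 = 1120; T₂T₃ = 28·2·30 = 1680; T₃T₄ = 2·30·26 = 1560.
Length 3: T₁..T₃: k=1: 0+1680+20·28·30=18480; k=2: 1120+0+20·2·30=2320 → min 2320 | T₂..T₄: k=2: 0+1560+28·2·26=3016; k=3: 1680+0+28·30·26=23520 → min 3016.
Length 4: T₁..T₄: k=1: 0+3016+20·28·26=17576; k=2: 1120+1560+20·2·26=3720; k=3: 2320+0+20·30·26=17920 → min 3720.
Optimal order: ((T₁·T₂)·(T₃·T₄)) with cost 3720.

3720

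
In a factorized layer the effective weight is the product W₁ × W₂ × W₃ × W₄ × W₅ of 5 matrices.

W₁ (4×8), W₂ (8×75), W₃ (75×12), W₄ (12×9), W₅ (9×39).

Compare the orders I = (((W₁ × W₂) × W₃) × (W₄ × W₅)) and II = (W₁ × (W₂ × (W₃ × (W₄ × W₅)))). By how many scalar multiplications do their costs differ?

Order I = (((W₁ × W₂) × W₃) × (W₄ × W₅)): (W₁ × W₂): 4×8 by 8×75 → 4×75, cost 4·8·75 = 2400; ((W₁ × W₂) × W₃): 4×75 by 75×12 → 4×12, cost 4·75·12 = 3600; cumulative 6000; (W₄ × W₅): 12×9 by 9×39 → 12×39, cost 12·9·39 = 4212; (((W₁ × W₂) × W₃) × (W₄ × W₅)): 4×12 by 12×39 → 4×39, cost 4·12·39 = 1872; cumulative 12084. Total 12084.
Order II = (W₁ × (W₂ × (W₃ × (W₄ × W₅)))): (W₄ × W₅): 12×9 by 9×39 → 12×39, cost 12·9·39 = 4212; (W₃ × (W₄ × W₅)): 75×12 by 12×39 → 75×39, cost 75·12·39 = 35100; cumulative 39312; (W₂ × (W₃ × (W₄ × W₅))): 8×75 by 75×39 → 8×39, cost 8·75·39 = 23400; cumulative 62712; (W₁ × (W₂ × (W₃ × (W₄ × W₅)))): 4×8 by 8×39 → 4×39, cost 4·8·39 = 1248; cumulative 63960. Total 63960.
Difference: |12084 − 63960| = 51876.

51876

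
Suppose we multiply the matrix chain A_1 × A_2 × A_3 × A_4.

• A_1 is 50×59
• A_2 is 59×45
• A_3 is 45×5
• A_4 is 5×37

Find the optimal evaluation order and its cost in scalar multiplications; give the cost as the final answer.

Adjacent pairs: A_1A_2 = 50·59·45 = 132750; A_2A_3 = 59·45·5 = 13275; A_3A_4 = 45·5·37 = 8325.
Length 3: A_1..A_3: k=1: 0+13275+50·59·5=28025; k=2: 132750+0+50·45·5=144000 → min 28025 | A_2..A_4: k=2: 0+8325+59·45·37=106560; k=3: 13275+0+59·5·37=24190 → min 24190.
Length 4: A_1..A_4: k=1: 0+24190+50·59·37=133340; k=2: 132750+8325+50·45·37=224325; k=3: 28025+0+50·5·37=37275 → min 37275.
Optimal parenthesization: ((A_1 × (A_2 × A_3)) × A_4) with cost 37275.

37275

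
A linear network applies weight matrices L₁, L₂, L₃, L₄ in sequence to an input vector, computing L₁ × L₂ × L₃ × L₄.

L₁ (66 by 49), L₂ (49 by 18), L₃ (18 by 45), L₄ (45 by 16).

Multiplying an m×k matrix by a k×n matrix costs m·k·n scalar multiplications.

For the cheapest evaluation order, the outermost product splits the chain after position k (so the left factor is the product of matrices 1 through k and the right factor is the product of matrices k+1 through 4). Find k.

Adjacent pairs: L₁L₂ = 66·49·18 = 58212; L₂L₃ = 49·18·45 = 39690; L₃L₄ = 18·45·16 = 12960.
Length 3: L₁..L₃: k=1: 0+39690+66·49·45=185220; k=2: 58212+0+66·18·45=111672 → min 111672 | L₂..L₄: k=2: 0+12960+49·18·16=27072; k=3: 39690+0+49·45·16=74970 → min 27072.
Top-level splits: k=1: (L₁..L₁)·(L₂..L₄) → 0+27072+66·49·16 = 78816; k=2: (L₁..L₂)·(L₃..L₄) → 58212+12960+66·18·16 = 90180; k=3: (L₁..L₃)·(L₄..L₄) → 111672+0+66·45·16 = 159192.
Best split is after L₁, i.e. k = 1.

1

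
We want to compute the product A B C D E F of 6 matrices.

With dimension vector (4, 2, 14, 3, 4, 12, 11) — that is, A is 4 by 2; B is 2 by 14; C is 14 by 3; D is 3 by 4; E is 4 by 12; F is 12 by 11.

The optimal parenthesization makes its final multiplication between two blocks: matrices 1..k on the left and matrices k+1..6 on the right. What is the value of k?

1

Adjacent pairs: AB = 4·2·14 = 112; BC = 2·14·3 = 84; CD = 14·3·4 = 168; DE = 3·4·12 = 144; EF = 4·12·11 = 528.
Length 3: A..C: k=1: 0+84+4·2·3=108; k=2: 112+0+4·14·3=280 → min 108 | B..D: k=2: 0+168+2·14·4=280; k=3: 84+0+2·3·4=108 → min 108 | C..E: k=3: 0+144+14·3·12=648; k=4: 168+0+14·4·12=840 → min 648 | D..F: k=4: 0+528+3·4·11=660; k=5: 144+0+3·12·11=540 → min 540.
Length 4: A..D: k=1: 0+108+4·2·4=140; k=2: 112+168+4·14·4=504; k=3: 108+0+4·3·4=156 → min 140 | B..E: k=2: 0+648+2·14·12=984; k=3: 84+144+2·3·12=300; k=4: 108+0+2·4·12=204 → min 204 | C..F: k=3: 0+540+14·3·11=1002; k=4: 168+528+14·4·11=1312; k=5: 648+0+14·12·11=2496 → min 1002.
Length 5: A..E: k=1: 0+204+4·2·12=300; k=2: 112+648+4·14·12=1432; k=3: 108+144+4·3·12=396; k=4: 140+0+4·4·12=332 → min 300 | B..F: k=2: 0+1002+2·14·11=1310; k=3: 84+540+2·3·11=690; k=4: 108+528+2·4·11=724; k=5: 204+0+2·12·11=468 → min 468.
Top-level splits: k=1: (A..A)·(B..F) → 0+468+4·2·11 = 556; k=2: (A..B)·(C..F) → 112+1002+4·14·11 = 1730; k=3: (A..C)·(D..F) → 108+540+4·3·11 = 780; k=4: (A..D)·(E..F) → 140+528+4·4·11 = 844; k=5: (A..E)·(F..F) → 300+0+4·12·11 = 828.
Best split is after A, i.e. k = 1.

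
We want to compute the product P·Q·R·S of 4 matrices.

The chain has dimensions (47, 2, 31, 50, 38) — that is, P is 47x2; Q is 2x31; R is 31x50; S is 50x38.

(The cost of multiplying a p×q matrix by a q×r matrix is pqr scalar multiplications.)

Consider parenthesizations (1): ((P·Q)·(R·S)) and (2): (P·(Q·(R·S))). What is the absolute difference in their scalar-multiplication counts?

Order (1) = ((P·Q)·(R·S)): (P·Q): 47×2 by 2×31 → 47×31, cost 47·2·31 = 2914; (R·S): 31×50 by 50×38 → 31×38, cost 31·50·38 = 58900; ((P·Q)·(R·S)): 47×31 by 31×38 → 47×38, cost 47·31·38 = 55366; cumulative 117180. Total 117180.
Order (2) = (P·(Q·(R·S))): (R·S): 31×50 by 50×38 → 31×38, cost 31·50·38 = 58900; (Q·(R·S)): 2×31 by 31×38 → 2×38, cost 2·31·38 = 2356; cumulative 61256; (P·(Q·(R·S))): 47×2 by 2×38 → 47×38, cost 47·2·38 = 3572; cumulative 64828. Total 64828.
Difference: |117180 − 64828| = 52352.

52352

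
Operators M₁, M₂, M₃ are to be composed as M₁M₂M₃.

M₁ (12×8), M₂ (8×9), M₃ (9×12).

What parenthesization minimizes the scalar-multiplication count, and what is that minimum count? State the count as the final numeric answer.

(M₁(M₂M₃)): cost 2016.
((M₁M₂)M₃): cost 2160.
Optimal: (M₁(M₂M₃)) with cost 2016.

2016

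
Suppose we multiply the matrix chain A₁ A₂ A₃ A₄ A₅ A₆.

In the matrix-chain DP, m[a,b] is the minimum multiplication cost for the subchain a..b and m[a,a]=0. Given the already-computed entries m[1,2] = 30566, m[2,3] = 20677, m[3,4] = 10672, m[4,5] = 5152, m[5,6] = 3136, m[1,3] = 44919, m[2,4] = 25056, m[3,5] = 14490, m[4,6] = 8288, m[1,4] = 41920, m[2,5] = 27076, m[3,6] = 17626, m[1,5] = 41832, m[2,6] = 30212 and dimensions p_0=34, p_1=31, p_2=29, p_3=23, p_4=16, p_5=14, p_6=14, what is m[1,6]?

m[1,6] = min over k∈[1,5] of m[1,k]+m[k+1,6]+p_{0}·p_k·p_{6}.
k=1: 0 + 30212 + 34·31·14 = 44968; k=2: 30566 + 17626 + 34·29·14 = 61996; k=3: 44919 + 8288 + 34·23·14 = 64155; k=4: 41920 + 3136 + 34·16·14 = 52672; k=5: 41832 + 0 + 34·14·14 = 48496.
Minimum: 44968 at k=1.

44968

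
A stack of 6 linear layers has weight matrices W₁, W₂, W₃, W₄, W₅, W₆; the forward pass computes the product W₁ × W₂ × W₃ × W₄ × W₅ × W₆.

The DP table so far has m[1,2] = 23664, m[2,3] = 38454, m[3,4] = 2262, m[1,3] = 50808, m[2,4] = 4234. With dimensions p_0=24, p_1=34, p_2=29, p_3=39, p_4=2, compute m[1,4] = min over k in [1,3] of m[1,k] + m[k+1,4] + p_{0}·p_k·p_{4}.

5866

m[1,4] = min over k∈[1,3] of m[1,k]+m[k+1,4]+p_{0}·p_k·p_{4}.
k=1: 0 + 4234 + 24·34·2 = 5866; k=2: 23664 + 2262 + 24·29·2 = 27318; k=3: 50808 + 0 + 24·39·2 = 52680.
Minimum: 5866 at k=1.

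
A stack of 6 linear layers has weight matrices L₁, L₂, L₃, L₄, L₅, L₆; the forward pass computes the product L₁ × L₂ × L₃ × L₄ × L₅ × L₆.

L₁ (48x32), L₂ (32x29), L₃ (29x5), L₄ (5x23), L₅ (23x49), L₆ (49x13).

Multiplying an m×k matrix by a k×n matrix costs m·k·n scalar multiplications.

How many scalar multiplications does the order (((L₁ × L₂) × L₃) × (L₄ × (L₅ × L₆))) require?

70770

(L₁ × L₂): 48×32 by 32×29 → 48×29, cost 48·32·29 = 44544
((L₁ × L₂) × L₃): 48×29 by 29×5 → 48×5, cost 48·29·5 = 6960; cumulative 51504
(L₅ × L₆): 23×49 by 49×13 → 23×13, cost 23·49·13 = 14651
(L₄ × (L₅ × L₆)): 5×23 by 23×13 → 5×13, cost 5·23·13 = 1495; cumulative 16146
(((L₁ × L₂) × L₃) × (L₄ × (L₅ × L₆))): 48×5 by 5×13 → 48×13, cost 48·5·13 = 3120; cumulative 70770
Total: 70770 scalar multiplications.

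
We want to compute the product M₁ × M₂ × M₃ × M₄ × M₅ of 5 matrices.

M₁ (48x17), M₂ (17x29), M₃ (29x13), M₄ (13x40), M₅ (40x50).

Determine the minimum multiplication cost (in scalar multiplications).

Adjacent pairs: M₁M₂ = 48·17·29 = 23664; M₂M₃ = 17·29·13 = 6409; M₃M₄ = 29·13·40 = 15080; M₄M₅ = 13·40·50 = 26000.
Length 3: M₁..M₃: k=1: 0+6409+48·17·13=17017; k=2: 23664+0+48·29·13=41760 → min 17017 | M₂..M₄: k=2: 0+15080+17·29·40=34800; k=3: 6409+0+17·13·40=15249 → min 15249 | M₃..M₅: k=3: 0+26000+29·13·50=44850; k=4: 15080+0+29·40·50=73080 → min 44850.
Length 4: M₁..M₄: k=1: 0+15249+48·17·40=47889; k=2: 23664+15080+48·29·40=94424; k=3: 17017+0+48·13·40=41977 → min 41977 | M₂..M₅: k=2: 0+44850+17·29·50=69500; k=3: 6409+26000+17·13·50=43459; k=4: 15249+0+17·40·50=49249 → min 43459.
Length 5: M₁..M₅: k=1: 0+43459+48·17·50=84259; k=2: 23664+44850+48·29·50=138114; k=3: 17017+26000+48·13·50=74217; k=4: 41977+0+48·40·50=137977 → min 74217.
Optimal order: ((M₁ × (M₂ × M₃)) × (M₄ × M₅)) with cost 74217.

74217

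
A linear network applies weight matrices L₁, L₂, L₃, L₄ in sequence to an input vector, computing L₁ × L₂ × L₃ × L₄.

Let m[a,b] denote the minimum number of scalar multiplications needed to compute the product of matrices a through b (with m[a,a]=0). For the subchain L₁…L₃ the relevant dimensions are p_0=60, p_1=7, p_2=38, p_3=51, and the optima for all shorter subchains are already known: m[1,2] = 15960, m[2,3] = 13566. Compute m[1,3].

m[1,3] = min over k∈[1,2] of m[1,k]+m[k+1,3]+p_{0}·p_k·p_{3}.
k=1: 0 + 13566 + 60·7·51 = 34986; k=2: 15960 + 0 + 60·38·51 = 132240.
Minimum: 34986 at k=1.

34986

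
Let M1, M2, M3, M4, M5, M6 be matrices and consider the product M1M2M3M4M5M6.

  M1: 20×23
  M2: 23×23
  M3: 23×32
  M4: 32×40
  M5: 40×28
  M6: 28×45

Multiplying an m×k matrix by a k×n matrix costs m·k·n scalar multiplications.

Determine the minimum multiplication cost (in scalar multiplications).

Adjacent pairs: M1M2 = 20·23·23 = 10580; M2M3 = 23·23·32 = 16928; M3M4 = 23·32·40 = 29440; M4M5 = 32·40·28 = 35840; M5M6 = 40·28·45 = 50400.
Length 3: M1..M3: k=1: 0+16928+20·23·32=31648; k=2: 10580+0+20·23·32=25300 → min 25300 | M2..M4: k=2: 0+29440+23·23·40=50600; k=3: 16928+0+23·32·40=46368 → min 46368 | M3..M5: k=3: 0+35840+23·32·28=56448; k=4: 29440+0+23·40·28=55200 → min 55200 | M4..M6: k=4: 0+50400+32·40·45=108000; k=5: 35840+0+32·28·45=76160 → min 76160.
Length 4: M1..M4: k=1: 0+46368+20·23·40=64768; k=2: 10580+29440+20·23·40=58420; k=3: 25300+0+20·32·40=50900 → min 50900 | M2..M5: k=2: 0+55200+23·23·28=70012; k=3: 16928+35840+23·32·28=73376; k=4: 46368+0+23·40·28=72128 → min 70012 | M3..M6: k=3: 0+76160+23·32·45=109280; k=4: 29440+50400+23·40·45=121240; k=5: 55200+0+23·28·45=84180 → min 84180.
Length 5: M1..M5: k=1: 0+70012+20·23·28=82892; k=2: 10580+55200+20·23·28=78660; k=3: 25300+35840+20·32·28=79060; k=4: 50900+0+20·40·28=73300 → min 73300 | M2..M6: k=2: 0+84180+23·23·45=107985; k=3: 16928+76160+23·32·45=126208; k=4: 46368+50400+23·40·45=138168; k=5: 70012+0+23·28·45=98992 → min 98992.
Length 6: M1..M6: k=1: 0+98992+20·23·45=119692; k=2: 10580+84180+20·23·45=115460; k=3: 25300+76160+20·32·45=130260; k=4: 50900+50400+20·40·45=137300; k=5: 73300+0+20·28·45=98500 → min 98500.
Optimal order: (((((M1M2)M3)M4)M5)M6) with cost 98500.

98500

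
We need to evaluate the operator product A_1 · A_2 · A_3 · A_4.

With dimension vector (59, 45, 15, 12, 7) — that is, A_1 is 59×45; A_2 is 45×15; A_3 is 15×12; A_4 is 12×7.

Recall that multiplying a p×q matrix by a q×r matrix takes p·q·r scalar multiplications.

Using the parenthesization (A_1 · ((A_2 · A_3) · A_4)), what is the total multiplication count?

(A_2 · A_3): 45×15 by 15×12 → 45×12, cost 45·15·12 = 8100
((A_2 · A_3) · A_4): 45×12 by 12×7 → 45×7, cost 45·12·7 = 3780; cumulative 11880
(A_1 · ((A_2 · A_3) · A_4)): 59×45 by 45×7 → 59×7, cost 59·45·7 = 18585; cumulative 30465
Total: 30465 scalar multiplications.

30465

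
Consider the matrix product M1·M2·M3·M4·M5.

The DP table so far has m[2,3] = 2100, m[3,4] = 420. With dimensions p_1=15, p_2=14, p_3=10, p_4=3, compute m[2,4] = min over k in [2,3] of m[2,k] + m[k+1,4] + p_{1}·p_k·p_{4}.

m[2,4] = min over k∈[2,3] of m[2,k]+m[k+1,4]+p_{1}·p_k·p_{4}.
k=2: 0 + 420 + 15·14·3 = 1050; k=3: 2100 + 0 + 15·10·3 = 2550.
Minimum: 1050 at k=2.

1050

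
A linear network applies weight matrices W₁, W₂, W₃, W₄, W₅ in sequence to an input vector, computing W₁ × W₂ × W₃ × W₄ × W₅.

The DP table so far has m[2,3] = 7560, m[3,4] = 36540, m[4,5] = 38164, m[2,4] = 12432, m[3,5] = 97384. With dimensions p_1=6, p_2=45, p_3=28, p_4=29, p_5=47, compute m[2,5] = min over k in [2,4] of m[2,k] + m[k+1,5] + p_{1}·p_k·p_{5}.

20610

m[2,5] = min over k∈[2,4] of m[2,k]+m[k+1,5]+p_{1}·p_k·p_{5}.
k=2: 0 + 97384 + 6·45·47 = 110074; k=3: 7560 + 38164 + 6·28·47 = 53620; k=4: 12432 + 0 + 6·29·47 = 20610.
Minimum: 20610 at k=4.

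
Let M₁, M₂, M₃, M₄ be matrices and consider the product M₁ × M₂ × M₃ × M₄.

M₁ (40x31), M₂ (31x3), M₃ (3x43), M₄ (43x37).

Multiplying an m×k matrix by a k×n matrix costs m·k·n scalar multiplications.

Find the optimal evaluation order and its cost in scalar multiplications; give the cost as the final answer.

Adjacent pairs: M₁M₂ = 40·31·3 = 3720; M₂M₃ = 31·3·43 = 3999; M₃M₄ = 3·43·37 = 4773.
Length 3: M₁..M₃: k=1: 0+3999+40·31·43=57319; k=2: 3720+0+40·3·43=8880 → min 8880 | M₂..M₄: k=2: 0+4773+31·3·37=8214; k=3: 3999+0+31·43·37=53320 → min 8214.
Length 4: M₁..M₄: k=1: 0+8214+40·31·37=54094; k=2: 3720+4773+40·3·37=12933; k=3: 8880+0+40·43·37=72520 → min 12933.
Optimal parenthesization: ((M₁ × M₂) × (M₃ × M₄)) with cost 12933.

12933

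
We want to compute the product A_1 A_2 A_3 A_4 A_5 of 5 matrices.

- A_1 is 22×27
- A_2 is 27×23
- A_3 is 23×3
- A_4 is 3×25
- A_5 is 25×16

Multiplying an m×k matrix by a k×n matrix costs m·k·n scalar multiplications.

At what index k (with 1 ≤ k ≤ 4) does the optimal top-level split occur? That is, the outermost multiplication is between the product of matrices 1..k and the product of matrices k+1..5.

Adjacent pairs: A_1A_2 = 22·27·23 = 13662; A_2A_3 = 27·23·3 = 1863; A_3A_4 = 23·3·25 = 1725; A_4A_5 = 3·25·16 = 1200.
Length 3: A_1..A_3: k=1: 0+1863+22·27·3=3645; k=2: 13662+0+22·23·3=15180 → min 3645 | A_2..A_4: k=2: 0+1725+27·23·25=17250; k=3: 1863+0+27·3·25=3888 → min 3888 | A_3..A_5: k=3: 0+1200+23·3·16=2304; k=4: 1725+0+23·25·16=10925 → min 2304.
Length 4: A_1..A_4: k=1: 0+3888+22·27·25=18738; k=2: 13662+1725+22·23·25=28037; k=3: 3645+0+22·3·25=5295 → min 5295 | A_2..A_5: k=2: 0+2304+27·23·16=12240; k=3: 1863+1200+27·3·16=4359; k=4: 3888+0+27·25·16=14688 → min 4359.
Top-level splits: k=1: (A_1..A_1)·(A_2..A_5) → 0+4359+22·27·16 = 13863; k=2: (A_1..A_2)·(A_3..A_5) → 13662+2304+22·23·16 = 24062; k=3: (A_1..A_3)·(A_4..A_5) → 3645+1200+22·3·16 = 5901; k=4: (A_1..A_4)·(A_5..A_5) → 5295+0+22·25·16 = 14095.
Best split is after A_3, i.e. k = 3.

3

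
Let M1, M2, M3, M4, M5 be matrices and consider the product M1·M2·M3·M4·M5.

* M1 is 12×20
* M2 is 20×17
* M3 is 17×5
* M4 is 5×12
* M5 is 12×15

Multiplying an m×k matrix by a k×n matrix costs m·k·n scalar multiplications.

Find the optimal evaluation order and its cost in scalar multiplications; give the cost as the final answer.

4700

Adjacent pairs: M1M2 = 12·20·17 = 4080; M2M3 = 20·17·5 = 1700; M3M4 = 17·5·12 = 1020; M4M5 = 5·12·15 = 900.
Length 3: M1..M3: k=1: 0+1700+12·20·5=2900; k=2: 4080+0+12·17·5=5100 → min 2900 | M2..M4: k=2: 0+1020+20·17·12=5100; k=3: 1700+0+20·5·12=2900 → min 2900 | M3..M5: k=3: 0+900+17·5·15=2175; k=4: 1020+0+17·12·15=4080 → min 2175.
Length 4: M1..M4: k=1: 0+2900+12·20·12=5780; k=2: 4080+1020+12·17·12=7548; k=3: 2900+0+12·5·12=3620 → min 3620 | M2..M5: k=2: 0+2175+20·17·15=7275; k=3: 1700+900+20·5·15=4100; k=4: 2900+0+20·12·15=6500 → min 4100.
Length 5: M1..M5: k=1: 0+4100+12·20·15=7700; k=2: 4080+2175+12·17·15=9315; k=3: 2900+900+12·5·15=4700; k=4: 3620+0+12·12·15=5780 → min 4700.
Optimal parenthesization: ((M1·(M2·M3))·(M4·M5)) with cost 4700.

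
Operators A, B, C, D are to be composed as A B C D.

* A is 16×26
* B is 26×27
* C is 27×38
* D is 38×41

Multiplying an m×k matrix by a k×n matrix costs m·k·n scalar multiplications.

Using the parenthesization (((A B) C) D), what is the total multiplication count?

(A B): 16×26 by 26×27 → 16×27, cost 16·26·27 = 11232
((A B) C): 16×27 by 27×38 → 16×38, cost 16·27·38 = 16416; cumulative 27648
(((A B) C) D): 16×38 by 38×41 → 16×41, cost 16·38·41 = 24928; cumulative 52576
Total: 52576 scalar multiplications.

52576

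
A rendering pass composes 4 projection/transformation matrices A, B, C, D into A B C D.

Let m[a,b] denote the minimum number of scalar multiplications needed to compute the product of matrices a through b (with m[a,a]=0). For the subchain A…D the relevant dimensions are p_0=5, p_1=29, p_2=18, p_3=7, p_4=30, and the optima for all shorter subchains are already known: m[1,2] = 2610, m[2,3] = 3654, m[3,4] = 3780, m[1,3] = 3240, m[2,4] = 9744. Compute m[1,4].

m[1,4] = min over k∈[1,3] of m[1,k]+m[k+1,4]+p_{0}·p_k·p_{4}.
k=1: 0 + 9744 + 5·29·30 = 14094; k=2: 2610 + 3780 + 5·18·30 = 9090; k=3: 3240 + 0 + 5·7·30 = 4290.
Minimum: 4290 at k=3.

4290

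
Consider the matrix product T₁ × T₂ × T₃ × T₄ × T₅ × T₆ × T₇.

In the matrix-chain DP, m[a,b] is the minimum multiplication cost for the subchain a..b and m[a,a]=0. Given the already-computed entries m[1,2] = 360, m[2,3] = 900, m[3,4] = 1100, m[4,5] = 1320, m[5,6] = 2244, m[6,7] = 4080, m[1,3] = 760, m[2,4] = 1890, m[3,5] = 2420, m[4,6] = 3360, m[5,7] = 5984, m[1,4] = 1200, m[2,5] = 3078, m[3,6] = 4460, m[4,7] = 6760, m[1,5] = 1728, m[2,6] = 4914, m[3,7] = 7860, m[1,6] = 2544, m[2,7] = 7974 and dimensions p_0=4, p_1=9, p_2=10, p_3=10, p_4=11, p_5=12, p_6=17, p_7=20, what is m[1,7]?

3904

m[1,7] = min over k∈[1,6] of m[1,k]+m[k+1,7]+p_{0}·p_k·p_{7}.
k=1: 0 + 7974 + 4·9·20 = 8694; k=2: 360 + 7860 + 4·10·20 = 9020; k=3: 760 + 6760 + 4·10·20 = 8320; k=4: 1200 + 5984 + 4·11·20 = 8064; k=5: 1728 + 4080 + 4·12·20 = 6768; k=6: 2544 + 0 + 4·17·20 = 3904.
Minimum: 3904 at k=6.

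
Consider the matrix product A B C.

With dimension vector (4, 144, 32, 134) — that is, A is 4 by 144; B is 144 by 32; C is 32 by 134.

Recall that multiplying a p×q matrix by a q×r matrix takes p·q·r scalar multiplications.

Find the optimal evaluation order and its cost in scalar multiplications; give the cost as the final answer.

(A (B C)): cost 694656.
((A B) C): cost 35584.
Optimal: ((A B) C) with cost 35584.

35584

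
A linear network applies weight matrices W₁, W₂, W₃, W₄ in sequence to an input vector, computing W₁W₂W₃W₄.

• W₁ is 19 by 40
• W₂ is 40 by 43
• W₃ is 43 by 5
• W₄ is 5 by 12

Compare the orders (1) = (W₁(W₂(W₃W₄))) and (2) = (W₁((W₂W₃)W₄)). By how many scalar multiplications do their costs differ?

12220

Order (1) = (W₁(W₂(W₃W₄))): (W₃W₄): 43×5 by 5×12 → 43×12, cost 43·5·12 = 2580; (W₂(W₃W₄)): 40×43 by 43×12 → 40×12, cost 40·43·12 = 20640; cumulative 23220; (W₁(W₂(W₃W₄))): 19×40 by 40×12 → 19×12, cost 19·40·12 = 9120; cumulative 32340. Total 32340.
Order (2) = (W₁((W₂W₃)W₄)): (W₂W₃): 40×43 by 43×5 → 40×5, cost 40·43·5 = 8600; ((W₂W₃)W₄): 40×5 by 5×12 → 40×12, cost 40·5·12 = 2400; cumulative 11000; (W₁((W₂W₃)W₄)): 19×40 by 40×12 → 19×12, cost 19·40·12 = 9120; cumulative 20120. Total 20120.
Difference: |32340 − 20120| = 12220.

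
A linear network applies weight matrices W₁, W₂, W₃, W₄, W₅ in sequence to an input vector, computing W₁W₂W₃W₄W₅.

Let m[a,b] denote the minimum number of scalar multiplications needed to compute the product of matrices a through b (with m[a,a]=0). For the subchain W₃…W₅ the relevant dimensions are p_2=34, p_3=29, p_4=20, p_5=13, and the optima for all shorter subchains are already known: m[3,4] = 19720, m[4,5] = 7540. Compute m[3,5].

20358

m[3,5] = min over k∈[3,4] of m[3,k]+m[k+1,5]+p_{2}·p_k·p_{5}.
k=3: 0 + 7540 + 34·29·13 = 20358; k=4: 19720 + 0 + 34·20·13 = 28560.
Minimum: 20358 at k=3.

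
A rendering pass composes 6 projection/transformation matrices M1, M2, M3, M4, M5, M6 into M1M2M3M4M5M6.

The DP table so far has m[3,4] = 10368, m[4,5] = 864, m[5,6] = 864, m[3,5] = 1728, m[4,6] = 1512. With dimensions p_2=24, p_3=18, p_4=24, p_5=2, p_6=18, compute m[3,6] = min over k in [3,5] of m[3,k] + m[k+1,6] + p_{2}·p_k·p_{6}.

m[3,6] = min over k∈[3,5] of m[3,k]+m[k+1,6]+p_{2}·p_k·p_{6}.
k=3: 0 + 1512 + 24·18·18 = 9288; k=4: 10368 + 864 + 24·24·18 = 21600; k=5: 1728 + 0 + 24·2·18 = 2592.
Minimum: 2592 at k=5.

2592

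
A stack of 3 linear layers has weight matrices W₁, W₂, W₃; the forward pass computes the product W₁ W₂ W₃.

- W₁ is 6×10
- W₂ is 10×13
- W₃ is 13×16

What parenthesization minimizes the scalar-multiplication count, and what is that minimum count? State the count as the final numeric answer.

(W₁ (W₂ W₃)): cost 3040.
((W₁ W₂) W₃): cost 2028.
Optimal: ((W₁ W₂) W₃) with cost 2028.

2028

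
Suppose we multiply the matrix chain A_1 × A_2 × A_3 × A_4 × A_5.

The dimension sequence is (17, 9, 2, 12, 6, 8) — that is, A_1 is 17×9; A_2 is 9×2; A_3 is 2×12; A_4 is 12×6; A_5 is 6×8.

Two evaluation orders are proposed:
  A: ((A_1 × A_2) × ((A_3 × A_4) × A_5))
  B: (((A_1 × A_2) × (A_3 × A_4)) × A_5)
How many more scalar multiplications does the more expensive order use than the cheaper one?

652

Order A = ((A_1 × A_2) × ((A_3 × A_4) × A_5)): (A_1 × A_2): 17×9 by 9×2 → 17×2, cost 17·9·2 = 306; (A_3 × A_4): 2×12 by 12×6 → 2×6, cost 2·12·6 = 144; ((A_3 × A_4) × A_5): 2×6 by 6×8 → 2×8, cost 2·6·8 = 96; cumulative 240; ((A_1 × A_2) × ((A_3 × A_4) × A_5)): 17×2 by 2×8 → 17×8, cost 17·2·8 = 272; cumulative 818. Total 818.
Order B = (((A_1 × A_2) × (A_3 × A_4)) × A_5): (A_1 × A_2): 17×9 by 9×2 → 17×2, cost 17·9·2 = 306; (A_3 × A_4): 2×12 by 12×6 → 2×6, cost 2·12·6 = 144; ((A_1 × A_2) × (A_3 × A_4)): 17×2 by 2×6 → 17×6, cost 17·2·6 = 204; cumulative 654; (((A_1 × A_2) × (A_3 × A_4)) × A_5): 17×6 by 6×8 → 17×8, cost 17·6·8 = 816; cumulative 1470. Total 1470.
Difference: |818 − 1470| = 652.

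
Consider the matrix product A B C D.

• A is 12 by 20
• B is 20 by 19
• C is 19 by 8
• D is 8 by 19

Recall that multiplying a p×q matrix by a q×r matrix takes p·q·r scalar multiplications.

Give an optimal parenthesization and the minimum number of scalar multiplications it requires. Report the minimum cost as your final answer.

Adjacent pairs: AB = 12·20·19 = 4560; BC = 20·19·8 = 3040; CD = 19·8·19 = 2888.
Length 3: A..C: k=1: 0+3040+12·20·8=4960; k=2: 4560+0+12·19·8=6384 → min 4960 | B..D: k=2: 0+2888+20·19·19=10108; k=3: 3040+0+20·8·19=6080 → min 6080.
Length 4: A..D: k=1: 0+6080+12·20·19=10640; k=2: 4560+2888+12·19·19=11780; k=3: 4960+0+12·8·19=6784 → min 6784.
Optimal parenthesization: ((A (B C)) D) with cost 6784.

6784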